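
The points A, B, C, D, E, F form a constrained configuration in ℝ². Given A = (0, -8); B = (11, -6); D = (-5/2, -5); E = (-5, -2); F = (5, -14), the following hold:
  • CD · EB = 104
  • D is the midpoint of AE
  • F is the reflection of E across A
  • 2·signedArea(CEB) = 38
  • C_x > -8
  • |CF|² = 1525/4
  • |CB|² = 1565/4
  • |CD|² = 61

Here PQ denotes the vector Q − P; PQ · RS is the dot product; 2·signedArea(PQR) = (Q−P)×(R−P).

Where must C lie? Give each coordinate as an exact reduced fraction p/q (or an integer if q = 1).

C = (-15/2, 1)

1. C_x = -15/2  [2·signedArea(CEB) = 38 ∩ CD · EB = 104]
2. C_y = 1  [2·signedArea(CEB) = 38 ∩ CD · EB = 104]
   → C = (-15/2, 1)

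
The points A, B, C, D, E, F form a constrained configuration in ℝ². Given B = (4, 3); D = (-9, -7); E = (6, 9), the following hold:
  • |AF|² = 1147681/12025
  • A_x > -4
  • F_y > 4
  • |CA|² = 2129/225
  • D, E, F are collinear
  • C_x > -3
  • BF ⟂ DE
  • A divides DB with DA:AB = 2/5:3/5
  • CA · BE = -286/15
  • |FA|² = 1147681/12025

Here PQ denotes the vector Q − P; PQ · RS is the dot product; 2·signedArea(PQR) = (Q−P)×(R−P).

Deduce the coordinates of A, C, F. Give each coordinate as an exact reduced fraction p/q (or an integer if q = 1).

A = (-19/5, -3)
C = (-34/15, -1/3)
F = (996/481, 2313/481)

1. A_x = -19/5  [A divides DB with DA:AB = 2/5:3/5]
2. A_y = -3  [A divides DB with DA:AB = 2/5:3/5]
   → A = (-19/5, -3)
3. C_x = -34/15  [line -2·x + -6·y + -98/15 = 0 ∩ |CA|² = 2129/225]
4. C_y = -1/3  [line -2·x + -6·y + -98/15 = 0 ∩ |CA|² = 2129/225]
   → C = (-34/15, -1/3)
5. F_x = 996/481  [D, E, F are collinear ∩ BF ⟂ DE]
6. F_y = 2313/481  [D, E, F are collinear ∩ BF ⟂ DE]
   → F = (996/481, 2313/481)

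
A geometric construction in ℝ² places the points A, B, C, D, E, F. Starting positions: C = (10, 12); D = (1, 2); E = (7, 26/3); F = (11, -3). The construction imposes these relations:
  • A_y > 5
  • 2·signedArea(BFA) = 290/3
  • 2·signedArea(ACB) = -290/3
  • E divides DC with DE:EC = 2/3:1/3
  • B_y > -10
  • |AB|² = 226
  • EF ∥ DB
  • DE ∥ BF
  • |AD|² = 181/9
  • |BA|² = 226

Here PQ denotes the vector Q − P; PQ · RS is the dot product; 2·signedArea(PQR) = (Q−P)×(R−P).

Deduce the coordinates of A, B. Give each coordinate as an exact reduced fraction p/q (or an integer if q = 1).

1. B_x = 5  [DE ∥ BF ∩ EF ∥ DB]
2. B_y = -29/3  [DE ∥ BF ∩ EF ∥ DB]
   → B = (5, -29/3)
3. A_x = 4  [2·signedArea(ACB) = -290/3 ∩ 2·signedArea(BFA) = 290/3]
4. A_y = 16/3  [2·signedArea(ACB) = -290/3 ∩ 2·signedArea(BFA) = 290/3]
   → A = (4, 16/3)

A = (4, 16/3)
B = (5, -29/3)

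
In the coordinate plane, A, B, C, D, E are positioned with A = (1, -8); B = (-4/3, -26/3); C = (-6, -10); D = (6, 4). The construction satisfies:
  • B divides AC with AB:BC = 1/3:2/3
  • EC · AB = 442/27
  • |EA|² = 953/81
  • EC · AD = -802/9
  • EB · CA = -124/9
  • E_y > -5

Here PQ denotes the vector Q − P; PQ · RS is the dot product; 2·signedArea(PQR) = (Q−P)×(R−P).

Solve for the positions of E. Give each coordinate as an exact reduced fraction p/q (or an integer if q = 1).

1. E_x = -4/9  [EC · AD = -802/9 ∩ EC · AB = 442/27]
2. E_y = -44/9  [EC · AD = -802/9 ∩ EC · AB = 442/27]
   → E = (-4/9, -44/9)

E = (-4/9, -44/9)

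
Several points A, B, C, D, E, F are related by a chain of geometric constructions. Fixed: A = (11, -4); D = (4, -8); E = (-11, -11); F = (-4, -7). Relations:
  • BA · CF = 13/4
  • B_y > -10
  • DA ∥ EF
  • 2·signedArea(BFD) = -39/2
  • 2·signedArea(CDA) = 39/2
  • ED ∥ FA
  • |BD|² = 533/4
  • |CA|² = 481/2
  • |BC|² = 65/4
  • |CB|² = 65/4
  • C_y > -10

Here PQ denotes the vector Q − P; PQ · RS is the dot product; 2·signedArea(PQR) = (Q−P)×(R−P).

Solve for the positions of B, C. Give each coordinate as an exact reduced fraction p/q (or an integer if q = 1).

B = (-15/2, -9)
C = (-7/2, -19/2)

1. B_x = -15/2  [line 1·x + 8·y + 159/2 = 0 ∩ |BD|² = 533/4]
2. B_y = -9  [line 1·x + 8·y + 159/2 = 0 ∩ |BD|² = 533/4]
   → B = (-15/2, -9)
3. C_x = -7/2  [2·signedArea(CDA) = 39/2 ∩ BA · CF = 13/4]
4. C_y = -19/2  [2·signedArea(CDA) = 39/2 ∩ BA · CF = 13/4]
   → C = (-7/2, -19/2)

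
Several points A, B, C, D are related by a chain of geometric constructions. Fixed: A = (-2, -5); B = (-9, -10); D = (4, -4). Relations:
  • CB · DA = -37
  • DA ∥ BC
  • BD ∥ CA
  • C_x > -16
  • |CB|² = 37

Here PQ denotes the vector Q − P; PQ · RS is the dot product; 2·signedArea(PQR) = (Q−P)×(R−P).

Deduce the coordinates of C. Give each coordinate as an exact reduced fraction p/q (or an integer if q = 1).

C = (-15, -11)

1. C_x = -15  [BD ∥ CA ∩ DA ∥ BC]
2. C_y = -11  [BD ∥ CA ∩ DA ∥ BC]
   → C = (-15, -11)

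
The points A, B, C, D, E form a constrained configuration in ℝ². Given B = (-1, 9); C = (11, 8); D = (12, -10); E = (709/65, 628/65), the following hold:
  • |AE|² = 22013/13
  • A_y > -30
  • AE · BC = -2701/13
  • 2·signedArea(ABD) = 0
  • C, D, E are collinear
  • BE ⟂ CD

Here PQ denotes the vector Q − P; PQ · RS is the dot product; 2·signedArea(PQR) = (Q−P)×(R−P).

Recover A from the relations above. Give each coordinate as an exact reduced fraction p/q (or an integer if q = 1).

A = (25, -29)

1. A_x = 25  [2·signedArea(ABD) = 0 ∩ AE · BC = -2701/13]
2. A_y = -29  [2·signedArea(ABD) = 0 ∩ AE · BC = -2701/13]
   → A = (25, -29)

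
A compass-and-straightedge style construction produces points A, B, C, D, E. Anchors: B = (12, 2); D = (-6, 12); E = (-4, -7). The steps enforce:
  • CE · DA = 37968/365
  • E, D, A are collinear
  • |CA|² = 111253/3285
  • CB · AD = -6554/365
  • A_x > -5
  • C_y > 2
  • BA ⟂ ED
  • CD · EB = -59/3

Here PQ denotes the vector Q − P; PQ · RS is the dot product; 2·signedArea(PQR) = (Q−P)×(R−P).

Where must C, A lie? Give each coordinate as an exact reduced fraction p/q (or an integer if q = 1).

A = (-1738/365, 86/365)
C = (2/3, 7/3)

1. A_x = -1738/365  [E, D, A are collinear ∩ BA ⟂ ED]
2. A_y = 86/365  [E, D, A are collinear ∩ BA ⟂ ED]
   → A = (-1738/365, 86/365)
3. C_x = 2/3  [CE · DA = 37968/365 ∩ CD · EB = -59/3]
4. C_y = 7/3  [CE · DA = 37968/365 ∩ CD · EB = -59/3]
   → C = (2/3, 7/3)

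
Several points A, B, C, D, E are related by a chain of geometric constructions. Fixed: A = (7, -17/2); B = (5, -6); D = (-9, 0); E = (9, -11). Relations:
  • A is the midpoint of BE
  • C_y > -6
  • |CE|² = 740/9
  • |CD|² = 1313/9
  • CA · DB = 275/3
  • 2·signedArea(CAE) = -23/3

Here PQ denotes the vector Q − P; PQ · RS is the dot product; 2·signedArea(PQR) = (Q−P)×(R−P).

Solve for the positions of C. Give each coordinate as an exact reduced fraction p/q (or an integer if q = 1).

C = (5/3, -17/3)

1. C_x = 5/3  [2·signedArea(CAE) = -23/3 ∩ CA · DB = 275/3]
2. C_y = -17/3  [2·signedArea(CAE) = -23/3 ∩ CA · DB = 275/3]
   → C = (5/3, -17/3)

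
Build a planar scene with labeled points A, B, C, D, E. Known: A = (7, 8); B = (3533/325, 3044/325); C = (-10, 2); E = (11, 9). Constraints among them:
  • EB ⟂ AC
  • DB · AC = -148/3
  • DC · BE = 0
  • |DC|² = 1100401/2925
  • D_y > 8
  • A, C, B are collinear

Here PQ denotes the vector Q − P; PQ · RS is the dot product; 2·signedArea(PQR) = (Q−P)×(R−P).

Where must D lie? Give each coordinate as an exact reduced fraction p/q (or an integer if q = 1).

1. D_x = 8083/975  [DC · BE = 0 ∩ DB · AC = -148/3]
2. D_y = 2748/325  [DC · BE = 0 ∩ DB · AC = -148/3]
   → D = (8083/975, 2748/325)

D = (8083/975, 2748/325)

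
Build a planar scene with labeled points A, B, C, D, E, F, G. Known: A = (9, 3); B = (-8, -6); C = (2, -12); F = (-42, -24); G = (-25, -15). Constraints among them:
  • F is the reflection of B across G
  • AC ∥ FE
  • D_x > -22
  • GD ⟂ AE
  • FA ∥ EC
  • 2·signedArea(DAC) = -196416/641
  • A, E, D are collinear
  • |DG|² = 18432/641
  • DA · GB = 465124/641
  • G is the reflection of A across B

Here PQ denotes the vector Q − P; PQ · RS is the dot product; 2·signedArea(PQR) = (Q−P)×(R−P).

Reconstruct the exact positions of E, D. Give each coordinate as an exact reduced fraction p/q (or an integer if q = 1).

1. E_x = -49  [FA ∥ EC ∩ AC ∥ FE]
2. E_y = -39  [FA ∥ EC ∩ AC ∥ FE]
   → E = (-49, -39)
3. D_x = -14009/641  [A, E, D are collinear ∩ GD ⟂ AE]
4. D_y = -12399/641  [A, E, D are collinear ∩ GD ⟂ AE]
   → D = (-14009/641, -12399/641)

D = (-14009/641, -12399/641)
E = (-49, -39)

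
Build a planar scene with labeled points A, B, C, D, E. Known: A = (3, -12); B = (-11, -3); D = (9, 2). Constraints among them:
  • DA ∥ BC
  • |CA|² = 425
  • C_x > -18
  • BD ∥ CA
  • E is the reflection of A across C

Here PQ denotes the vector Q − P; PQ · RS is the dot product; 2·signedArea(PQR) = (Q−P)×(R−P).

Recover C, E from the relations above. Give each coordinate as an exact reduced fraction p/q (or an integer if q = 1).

1. C_x = -17  [BD ∥ CA ∩ DA ∥ BC]
2. C_y = -17  [BD ∥ CA ∩ DA ∥ BC]
   → C = (-17, -17)
3. E_x = -37  [E is the reflection of A across C]
4. E_y = -22  [E is the reflection of A across C]
   → E = (-37, -22)

C = (-17, -17)
E = (-37, -22)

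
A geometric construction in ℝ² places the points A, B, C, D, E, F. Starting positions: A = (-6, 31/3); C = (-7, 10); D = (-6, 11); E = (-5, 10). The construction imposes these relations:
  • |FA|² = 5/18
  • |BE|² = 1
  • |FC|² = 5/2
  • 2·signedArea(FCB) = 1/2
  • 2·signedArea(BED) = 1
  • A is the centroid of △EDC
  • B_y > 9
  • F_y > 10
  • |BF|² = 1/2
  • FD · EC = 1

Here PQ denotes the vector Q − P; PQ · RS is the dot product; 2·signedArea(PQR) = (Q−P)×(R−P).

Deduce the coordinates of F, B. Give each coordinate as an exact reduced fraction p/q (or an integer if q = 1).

B = (-6, 10)
F = (-11/2, 21/2)

1. F_x = -11/2  [FD · EC = 1]
2. F_y = 21/2  [|FC|² = 5/2]
   → F = (-11/2, 21/2)
3. B_x = -6  [2·signedArea(BED) = 1 ∩ 2·signedArea(FCB) = 1/2]
4. B_y = 10  [2·signedArea(BED) = 1 ∩ 2·signedArea(FCB) = 1/2]
   → B = (-6, 10)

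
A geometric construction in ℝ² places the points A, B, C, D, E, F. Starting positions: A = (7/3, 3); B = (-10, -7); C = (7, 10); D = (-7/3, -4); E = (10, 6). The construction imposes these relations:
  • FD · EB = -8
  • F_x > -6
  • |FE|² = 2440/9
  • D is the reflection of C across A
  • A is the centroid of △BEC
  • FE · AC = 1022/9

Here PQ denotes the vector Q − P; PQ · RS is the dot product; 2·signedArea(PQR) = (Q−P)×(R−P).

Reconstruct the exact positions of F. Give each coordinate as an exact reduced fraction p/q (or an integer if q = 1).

F = (-16/3, 0)

1. F_x = -16/3  [FE · AC = 1022/9 ∩ FD · EB = -8]
2. F_y = 0  [FE · AC = 1022/9 ∩ FD · EB = -8]
   → F = (-16/3, 0)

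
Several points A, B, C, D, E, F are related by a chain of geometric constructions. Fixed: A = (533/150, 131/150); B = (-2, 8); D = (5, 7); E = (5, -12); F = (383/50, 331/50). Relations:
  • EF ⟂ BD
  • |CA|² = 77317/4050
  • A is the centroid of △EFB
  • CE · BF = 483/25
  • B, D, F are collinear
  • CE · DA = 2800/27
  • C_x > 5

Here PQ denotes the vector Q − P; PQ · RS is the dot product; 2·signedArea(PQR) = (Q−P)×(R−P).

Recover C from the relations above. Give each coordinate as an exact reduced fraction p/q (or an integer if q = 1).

1. C_x = 1216/225  [CE · DA = 2800/27 ∩ CE · BF = 483/25]
2. C_y = 1087/225  [CE · DA = 2800/27 ∩ CE · BF = 483/25]
   → C = (1216/225, 1087/225)

C = (1216/225, 1087/225)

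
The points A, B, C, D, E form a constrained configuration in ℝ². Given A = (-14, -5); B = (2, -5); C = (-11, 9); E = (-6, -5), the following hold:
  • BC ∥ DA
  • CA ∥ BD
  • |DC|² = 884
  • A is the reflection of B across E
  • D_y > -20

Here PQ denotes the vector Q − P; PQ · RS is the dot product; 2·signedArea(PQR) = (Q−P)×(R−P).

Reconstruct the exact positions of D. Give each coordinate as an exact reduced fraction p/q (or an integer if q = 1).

D = (-1, -19)

1. D_x = -1  [BC ∥ DA ∩ CA ∥ BD]
2. D_y = -19  [BC ∥ DA ∩ CA ∥ BD]
   → D = (-1, -19)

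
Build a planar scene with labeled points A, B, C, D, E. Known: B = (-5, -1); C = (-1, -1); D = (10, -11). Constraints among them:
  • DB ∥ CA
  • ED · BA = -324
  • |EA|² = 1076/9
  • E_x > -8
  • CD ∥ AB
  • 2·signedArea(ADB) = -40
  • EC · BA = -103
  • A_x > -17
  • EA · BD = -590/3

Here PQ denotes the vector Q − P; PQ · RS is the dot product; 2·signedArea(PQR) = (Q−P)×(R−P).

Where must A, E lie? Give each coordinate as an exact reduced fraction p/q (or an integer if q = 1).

A = (-16, 9)
E = (-22/3, 7/3)

1. A_x = -16  [CD ∥ AB ∩ DB ∥ CA]
2. A_y = 9  [CD ∥ AB ∩ DB ∥ CA]
   → A = (-16, 9)
3. E_x = -22/3  [EA · BD = -590/3 ∩ ED · BA = -324]
4. E_y = 7/3  [EA · BD = -590/3 ∩ ED · BA = -324]
   → E = (-22/3, 7/3)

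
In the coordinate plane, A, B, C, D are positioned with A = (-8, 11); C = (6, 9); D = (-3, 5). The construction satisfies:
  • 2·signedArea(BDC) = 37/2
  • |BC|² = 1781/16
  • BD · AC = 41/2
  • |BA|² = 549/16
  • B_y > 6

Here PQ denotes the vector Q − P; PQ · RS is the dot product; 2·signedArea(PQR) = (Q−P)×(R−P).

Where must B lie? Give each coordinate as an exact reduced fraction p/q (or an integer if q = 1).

1. B_x = -17/4  [BD · AC = 41/2 ∩ 2·signedArea(BDC) = 37/2]
2. B_y = 13/2  [BD · AC = 41/2 ∩ 2·signedArea(BDC) = 37/2]
   → B = (-17/4, 13/2)

B = (-17/4, 13/2)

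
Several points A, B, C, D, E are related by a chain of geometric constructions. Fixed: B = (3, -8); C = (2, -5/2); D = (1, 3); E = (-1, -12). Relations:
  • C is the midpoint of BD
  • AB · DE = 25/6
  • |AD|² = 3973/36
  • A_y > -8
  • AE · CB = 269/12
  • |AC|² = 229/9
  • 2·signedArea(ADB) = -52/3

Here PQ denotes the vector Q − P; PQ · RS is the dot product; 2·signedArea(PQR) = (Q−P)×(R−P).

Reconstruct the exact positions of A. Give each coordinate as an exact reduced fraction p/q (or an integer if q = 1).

1. A_x = 4/3  [2·signedArea(ADB) = -52/3 ∩ AB · DE = 25/6]
2. A_y = -15/2  [2·signedArea(ADB) = -52/3 ∩ AB · DE = 25/6]
   → A = (4/3, -15/2)

A = (4/3, -15/2)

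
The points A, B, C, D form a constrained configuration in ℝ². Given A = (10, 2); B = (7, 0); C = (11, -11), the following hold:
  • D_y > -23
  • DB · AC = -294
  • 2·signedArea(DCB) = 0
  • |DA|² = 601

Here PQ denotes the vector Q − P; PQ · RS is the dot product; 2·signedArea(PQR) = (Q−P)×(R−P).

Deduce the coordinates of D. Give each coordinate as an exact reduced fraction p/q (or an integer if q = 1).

1. D_x = 15  [2·signedArea(DCB) = 0 ∩ DB · AC = -294]
2. D_y = -22  [2·signedArea(DCB) = 0 ∩ DB · AC = -294]
   → D = (15, -22)

D = (15, -22)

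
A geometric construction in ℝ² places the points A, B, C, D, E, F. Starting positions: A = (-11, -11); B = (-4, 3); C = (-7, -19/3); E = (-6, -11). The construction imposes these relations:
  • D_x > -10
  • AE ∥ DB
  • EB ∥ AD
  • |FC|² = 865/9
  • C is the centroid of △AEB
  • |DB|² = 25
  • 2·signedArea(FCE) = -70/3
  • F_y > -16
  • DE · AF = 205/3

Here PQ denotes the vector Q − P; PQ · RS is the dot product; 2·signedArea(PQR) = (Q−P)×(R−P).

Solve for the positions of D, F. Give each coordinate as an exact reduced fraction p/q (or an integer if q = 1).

1. D_x = -9  [AE ∥ DB ∩ EB ∥ AD]
2. D_y = 3  [AE ∥ DB ∩ EB ∥ AD]
   → D = (-9, 3)
3. F_x = -10  [2·signedArea(FCE) = -70/3 ∩ DE · AF = 205/3]
4. F_y = -47/3  [2·signedArea(FCE) = -70/3 ∩ DE · AF = 205/3]
   → F = (-10, -47/3)

D = (-9, 3)
F = (-10, -47/3)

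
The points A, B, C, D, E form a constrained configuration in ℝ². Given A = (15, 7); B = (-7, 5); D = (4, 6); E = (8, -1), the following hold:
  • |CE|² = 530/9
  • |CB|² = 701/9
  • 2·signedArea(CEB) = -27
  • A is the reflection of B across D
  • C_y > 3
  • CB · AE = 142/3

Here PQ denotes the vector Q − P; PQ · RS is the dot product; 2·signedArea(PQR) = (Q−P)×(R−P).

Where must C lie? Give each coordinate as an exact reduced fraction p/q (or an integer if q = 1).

1. C_x = 5/3  [2·signedArea(CEB) = -27 ∩ CB · AE = 142/3]
2. C_y = 10/3  [2·signedArea(CEB) = -27 ∩ CB · AE = 142/3]
   → C = (5/3, 10/3)

C = (5/3, 10/3)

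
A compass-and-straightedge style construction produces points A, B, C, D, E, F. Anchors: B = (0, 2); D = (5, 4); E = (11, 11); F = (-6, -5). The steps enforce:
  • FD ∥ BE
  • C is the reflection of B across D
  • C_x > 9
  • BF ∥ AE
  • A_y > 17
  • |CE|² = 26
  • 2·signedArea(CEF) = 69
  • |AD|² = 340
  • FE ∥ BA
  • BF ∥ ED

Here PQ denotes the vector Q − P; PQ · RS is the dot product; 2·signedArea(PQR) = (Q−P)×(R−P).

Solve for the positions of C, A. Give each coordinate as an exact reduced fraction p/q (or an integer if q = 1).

1. C_x = 10  [C is the reflection of B across D]
2. C_y = 6  [C is the reflection of B across D]
   → C = (10, 6)
3. A_x = 17  [BF ∥ AE ∩ FE ∥ BA]
4. A_y = 18  [BF ∥ AE ∩ FE ∥ BA]
   → A = (17, 18)

A = (17, 18)
C = (10, 6)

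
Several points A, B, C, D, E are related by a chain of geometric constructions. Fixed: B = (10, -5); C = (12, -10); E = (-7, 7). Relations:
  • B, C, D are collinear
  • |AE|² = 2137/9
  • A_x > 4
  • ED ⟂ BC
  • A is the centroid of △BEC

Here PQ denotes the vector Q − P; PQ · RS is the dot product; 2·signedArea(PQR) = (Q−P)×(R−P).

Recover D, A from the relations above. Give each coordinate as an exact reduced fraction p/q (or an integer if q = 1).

A = (5, -8/3)
D = (102/29, 325/29)

1. D_x = 102/29  [B, C, D are collinear ∩ ED ⟂ BC]
2. D_y = 325/29  [B, C, D are collinear ∩ ED ⟂ BC]
   → D = (102/29, 325/29)
3. A_x = 5  [A is the centroid of △BEC]
4. A_y = -8/3  [A is the centroid of △BEC]
   → A = (5, -8/3)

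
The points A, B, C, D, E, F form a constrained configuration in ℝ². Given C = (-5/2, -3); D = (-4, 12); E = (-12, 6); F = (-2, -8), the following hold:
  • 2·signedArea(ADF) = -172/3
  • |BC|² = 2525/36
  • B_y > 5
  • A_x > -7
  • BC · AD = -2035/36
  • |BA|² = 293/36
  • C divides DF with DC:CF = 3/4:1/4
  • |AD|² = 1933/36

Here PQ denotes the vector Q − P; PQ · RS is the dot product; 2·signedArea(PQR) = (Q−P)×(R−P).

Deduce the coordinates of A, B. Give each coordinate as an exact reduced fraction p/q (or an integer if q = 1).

1. A_x = -37/6  [line 20·x + 2·y + 340/3 = 0 ∩ |AD|² = 1933/36]
2. A_y = 5  [line 20·x + 2·y + 340/3 = 0 ∩ |AD|² = 1933/36]
   → A = (-37/6, 5)
3. B_x = -10/3  [line -13/6·x + -7·y + 271/9 = 0 ∩ |BC|² = 2525/36]
4. B_y = 16/3  [line -13/6·x + -7·y + 271/9 = 0 ∩ |BC|² = 2525/36]
   → B = (-10/3, 16/3)

A = (-37/6, 5)
B = (-10/3, 16/3)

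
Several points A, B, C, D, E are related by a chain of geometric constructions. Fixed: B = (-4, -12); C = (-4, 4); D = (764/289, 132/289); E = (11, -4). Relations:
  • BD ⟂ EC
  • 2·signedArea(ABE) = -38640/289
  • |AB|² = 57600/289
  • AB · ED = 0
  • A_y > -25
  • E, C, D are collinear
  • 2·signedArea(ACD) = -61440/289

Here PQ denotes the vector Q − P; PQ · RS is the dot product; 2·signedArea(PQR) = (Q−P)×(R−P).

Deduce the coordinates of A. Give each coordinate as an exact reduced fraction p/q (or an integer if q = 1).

1. A_x = -3076/289  [AB · ED = 0 ∩ 2·signedArea(ACD) = -61440/289]
2. A_y = -7068/289  [AB · ED = 0 ∩ 2·signedArea(ACD) = -61440/289]
   → A = (-3076/289, -7068/289)

A = (-3076/289, -7068/289)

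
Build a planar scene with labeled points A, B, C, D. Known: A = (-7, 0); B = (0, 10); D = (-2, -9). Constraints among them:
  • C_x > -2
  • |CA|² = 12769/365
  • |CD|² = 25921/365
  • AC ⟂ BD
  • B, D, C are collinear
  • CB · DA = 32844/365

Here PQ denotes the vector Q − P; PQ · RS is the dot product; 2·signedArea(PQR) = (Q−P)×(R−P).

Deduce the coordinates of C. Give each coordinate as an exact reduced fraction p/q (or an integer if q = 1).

C = (-408/365, -226/365)

1. C_x = -408/365  [B, D, C are collinear ∩ AC ⟂ BD]
2. C_y = -226/365  [B, D, C are collinear ∩ AC ⟂ BD]
   → C = (-408/365, -226/365)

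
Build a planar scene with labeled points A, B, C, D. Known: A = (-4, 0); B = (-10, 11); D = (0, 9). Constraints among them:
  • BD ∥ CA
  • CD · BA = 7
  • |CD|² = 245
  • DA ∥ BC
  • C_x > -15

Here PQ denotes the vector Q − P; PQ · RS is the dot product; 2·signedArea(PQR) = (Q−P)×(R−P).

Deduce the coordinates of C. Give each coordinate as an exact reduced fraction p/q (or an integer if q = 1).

C = (-14, 2)

1. C_x = -14  [BD ∥ CA ∩ DA ∥ BC]
2. C_y = 2  [BD ∥ CA ∩ DA ∥ BC]
   → C = (-14, 2)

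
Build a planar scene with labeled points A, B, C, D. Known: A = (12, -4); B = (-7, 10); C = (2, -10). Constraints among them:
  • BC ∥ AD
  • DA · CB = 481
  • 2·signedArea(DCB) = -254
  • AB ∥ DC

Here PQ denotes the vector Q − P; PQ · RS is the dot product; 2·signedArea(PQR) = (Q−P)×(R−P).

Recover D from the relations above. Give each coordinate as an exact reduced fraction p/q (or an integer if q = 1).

1. D_x = 21  [AB ∥ DC ∩ BC ∥ AD]
2. D_y = -24  [AB ∥ DC ∩ BC ∥ AD]
   → D = (21, -24)

D = (21, -24)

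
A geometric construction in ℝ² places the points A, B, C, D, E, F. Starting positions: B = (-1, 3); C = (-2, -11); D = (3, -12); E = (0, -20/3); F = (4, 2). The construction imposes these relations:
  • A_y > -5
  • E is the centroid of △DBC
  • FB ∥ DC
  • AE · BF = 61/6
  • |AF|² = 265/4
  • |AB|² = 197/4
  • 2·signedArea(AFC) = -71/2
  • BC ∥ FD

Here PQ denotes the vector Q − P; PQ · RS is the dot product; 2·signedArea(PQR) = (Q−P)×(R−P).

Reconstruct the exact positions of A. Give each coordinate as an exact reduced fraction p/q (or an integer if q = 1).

A = (-3/2, -4)

1. A_x = -3/2  [2·signedArea(AFC) = -71/2 ∩ AE · BF = 61/6]
2. A_y = -4  [2·signedArea(AFC) = -71/2 ∩ AE · BF = 61/6]
   → A = (-3/2, -4)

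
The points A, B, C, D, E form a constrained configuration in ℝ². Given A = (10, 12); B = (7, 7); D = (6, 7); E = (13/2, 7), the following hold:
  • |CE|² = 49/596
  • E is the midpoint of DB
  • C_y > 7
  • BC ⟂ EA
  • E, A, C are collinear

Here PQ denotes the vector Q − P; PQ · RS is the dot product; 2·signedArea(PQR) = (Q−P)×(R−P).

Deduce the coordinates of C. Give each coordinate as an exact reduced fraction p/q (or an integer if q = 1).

1. C_x = 993/149  [E, A, C are collinear ∩ BC ⟂ EA]
2. C_y = 1078/149  [E, A, C are collinear ∩ BC ⟂ EA]
   → C = (993/149, 1078/149)

C = (993/149, 1078/149)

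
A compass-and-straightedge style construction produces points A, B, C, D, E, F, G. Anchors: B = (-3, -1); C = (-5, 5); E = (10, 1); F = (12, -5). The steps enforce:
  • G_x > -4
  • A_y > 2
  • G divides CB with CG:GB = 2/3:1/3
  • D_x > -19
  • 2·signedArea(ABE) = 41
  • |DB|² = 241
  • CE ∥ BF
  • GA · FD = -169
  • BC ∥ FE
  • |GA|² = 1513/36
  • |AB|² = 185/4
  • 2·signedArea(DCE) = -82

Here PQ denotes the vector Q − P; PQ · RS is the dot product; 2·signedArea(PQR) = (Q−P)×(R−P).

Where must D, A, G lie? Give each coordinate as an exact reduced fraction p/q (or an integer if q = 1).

1. A_x = 5/2  [line -2·x + 13·y + -34 = 0 ∩ |AB|² = 185/4]
2. A_y = 3  [line -2·x + 13·y + -34 = 0 ∩ |AB|² = 185/4]
   → A = (5/2, 3)
3. G_x = -11/3  [G divides CB with CG:GB = 2/3:1/3]
4. G_y = 1  [G divides CB with CG:GB = 2/3:1/3]
   → G = (-11/3, 1)
5. D_x = -18  [2·signedArea(DCE) = -82 ∩ GA · FD = -169]
6. D_y = 3  [2·signedArea(DCE) = -82 ∩ GA · FD = -169]
   → D = (-18, 3)

A = (5/2, 3)
D = (-18, 3)
G = (-11/3, 1)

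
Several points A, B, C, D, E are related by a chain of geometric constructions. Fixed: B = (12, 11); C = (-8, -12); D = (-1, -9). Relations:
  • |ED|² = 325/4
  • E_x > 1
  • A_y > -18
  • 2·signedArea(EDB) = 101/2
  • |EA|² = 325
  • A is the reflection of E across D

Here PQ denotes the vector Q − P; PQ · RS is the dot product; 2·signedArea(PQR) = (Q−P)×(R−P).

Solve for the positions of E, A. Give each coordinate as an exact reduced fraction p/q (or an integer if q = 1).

1. E_x = 2  [line -20·x + 13·y + 93/2 = 0 ∩ |ED|² = 325/4]
2. E_y = -1/2  [line -20·x + 13·y + 93/2 = 0 ∩ |ED|² = 325/4]
   → E = (2, -1/2)
3. A_x = -4  [A is the reflection of E across D]
4. A_y = -35/2  [A is the reflection of E across D]
   → A = (-4, -35/2)

A = (-4, -35/2)
E = (2, -1/2)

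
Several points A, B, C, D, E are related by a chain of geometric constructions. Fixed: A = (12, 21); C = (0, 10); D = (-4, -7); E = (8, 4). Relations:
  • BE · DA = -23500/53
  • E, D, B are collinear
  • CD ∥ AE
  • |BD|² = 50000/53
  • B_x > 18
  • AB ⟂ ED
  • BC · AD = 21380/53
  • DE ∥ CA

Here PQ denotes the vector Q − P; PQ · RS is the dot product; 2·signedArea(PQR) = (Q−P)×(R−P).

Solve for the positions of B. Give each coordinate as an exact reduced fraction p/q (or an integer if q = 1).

B = (988/53, 729/53)

1. B_x = 988/53  [E, D, B are collinear ∩ AB ⟂ ED]
2. B_y = 729/53  [E, D, B are collinear ∩ AB ⟂ ED]
   → B = (988/53, 729/53)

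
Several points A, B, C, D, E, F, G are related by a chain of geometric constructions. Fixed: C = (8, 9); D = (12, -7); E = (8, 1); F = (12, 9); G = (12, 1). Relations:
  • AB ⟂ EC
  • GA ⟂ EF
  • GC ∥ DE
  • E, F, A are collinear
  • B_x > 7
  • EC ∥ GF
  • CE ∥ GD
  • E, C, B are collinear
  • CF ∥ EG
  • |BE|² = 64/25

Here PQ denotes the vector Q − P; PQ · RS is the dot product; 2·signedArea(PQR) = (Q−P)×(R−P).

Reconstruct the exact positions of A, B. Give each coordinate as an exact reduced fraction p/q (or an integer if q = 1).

A = (44/5, 13/5)
B = (8, 13/5)

1. A_x = 44/5  [E, F, A are collinear ∩ GA ⟂ EF]
2. A_y = 13/5  [E, F, A are collinear ∩ GA ⟂ EF]
   → A = (44/5, 13/5)
3. B_x = 8  [E, C, B are collinear ∩ AB ⟂ EC]
4. B_y = 13/5  [E, C, B are collinear ∩ AB ⟂ EC]
   → B = (8, 13/5)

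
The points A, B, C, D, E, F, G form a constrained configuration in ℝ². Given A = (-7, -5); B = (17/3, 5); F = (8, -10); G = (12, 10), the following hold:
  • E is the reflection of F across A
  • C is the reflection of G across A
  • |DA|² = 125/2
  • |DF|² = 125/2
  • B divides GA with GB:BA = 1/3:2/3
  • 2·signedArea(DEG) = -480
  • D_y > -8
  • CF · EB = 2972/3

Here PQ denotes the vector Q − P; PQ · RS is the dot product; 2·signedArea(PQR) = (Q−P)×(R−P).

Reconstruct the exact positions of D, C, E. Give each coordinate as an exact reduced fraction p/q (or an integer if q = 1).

1. C_x = -26  [C is the reflection of G across A]
2. C_y = -20  [C is the reflection of G across A]
   → C = (-26, -20)
3. E_x = -22  [E is the reflection of F across A]
4. E_y = 0  [E is the reflection of F across A]
   → E = (-22, 0)
5. D_x = 1/2  [line -10·x + 34·y + 260 = 0 ∩ |DA|² = 125/2]
6. D_y = -15/2  [line -10·x + 34·y + 260 = 0 ∩ |DA|² = 125/2]
   → D = (1/2, -15/2)

C = (-26, -20)
D = (1/2, -15/2)
E = (-22, 0)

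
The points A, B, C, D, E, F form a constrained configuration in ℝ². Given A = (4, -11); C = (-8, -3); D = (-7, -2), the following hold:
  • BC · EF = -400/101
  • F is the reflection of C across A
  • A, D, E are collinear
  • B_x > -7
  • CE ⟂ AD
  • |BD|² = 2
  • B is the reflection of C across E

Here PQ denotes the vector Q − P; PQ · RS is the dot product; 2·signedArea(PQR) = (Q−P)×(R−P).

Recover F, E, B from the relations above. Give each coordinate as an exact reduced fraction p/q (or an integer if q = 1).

B = (-628/101, -83/101)
E = (-718/101, -193/101)
F = (16, -19)

1. F_x = 16  [F is the reflection of C across A]
2. F_y = -19  [F is the reflection of C across A]
   → F = (16, -19)
3. E_x = -718/101  [A, D, E are collinear ∩ CE ⟂ AD]
4. E_y = -193/101  [A, D, E are collinear ∩ CE ⟂ AD]
   → E = (-718/101, -193/101)
5. B_x = -628/101  [B is the reflection of C across E]
6. B_y = -83/101  [B is the reflection of C across E]
   → B = (-628/101, -83/101)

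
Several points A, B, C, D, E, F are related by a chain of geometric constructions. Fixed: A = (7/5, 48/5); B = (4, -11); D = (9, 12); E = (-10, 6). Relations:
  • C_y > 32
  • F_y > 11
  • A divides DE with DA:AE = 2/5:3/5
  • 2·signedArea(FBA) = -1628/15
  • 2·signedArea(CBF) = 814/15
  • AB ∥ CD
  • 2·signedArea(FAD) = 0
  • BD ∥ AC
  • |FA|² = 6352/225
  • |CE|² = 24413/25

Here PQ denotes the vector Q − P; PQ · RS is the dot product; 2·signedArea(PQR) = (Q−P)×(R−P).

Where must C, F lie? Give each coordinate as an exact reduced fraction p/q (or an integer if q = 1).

C = (32/5, 163/5)
F = (97/15, 56/5)

1. C_x = 32/5  [AB ∥ CD ∩ BD ∥ AC]
2. C_y = 163/5  [AB ∥ CD ∩ BD ∥ AC]
   → C = (32/5, 163/5)
3. F_x = 97/15  [2·signedArea(FAD) = 0 ∩ 2·signedArea(FBA) = -1628/15]
4. F_y = 56/5  [2·signedArea(FAD) = 0 ∩ 2·signedArea(FBA) = -1628/15]
   → F = (97/15, 56/5)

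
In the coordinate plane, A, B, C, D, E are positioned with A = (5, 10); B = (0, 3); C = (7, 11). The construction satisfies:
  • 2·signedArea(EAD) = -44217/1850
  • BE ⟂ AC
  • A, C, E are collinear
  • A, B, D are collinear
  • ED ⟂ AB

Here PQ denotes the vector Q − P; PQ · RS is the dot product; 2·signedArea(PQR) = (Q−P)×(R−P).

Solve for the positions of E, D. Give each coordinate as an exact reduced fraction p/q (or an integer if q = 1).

1. E_x = -9/5  [A, C, E are collinear ∩ BE ⟂ AC]
2. E_y = 33/5  [A, C, E are collinear ∩ BE ⟂ AC]
   → E = (-9/5, 33/5)
3. D_x = 81/74  [A, B, D are collinear ∩ ED ⟂ AB]
4. D_y = 1677/370  [A, B, D are collinear ∩ ED ⟂ AB]
   → D = (81/74, 1677/370)

D = (81/74, 1677/370)
E = (-9/5, 33/5)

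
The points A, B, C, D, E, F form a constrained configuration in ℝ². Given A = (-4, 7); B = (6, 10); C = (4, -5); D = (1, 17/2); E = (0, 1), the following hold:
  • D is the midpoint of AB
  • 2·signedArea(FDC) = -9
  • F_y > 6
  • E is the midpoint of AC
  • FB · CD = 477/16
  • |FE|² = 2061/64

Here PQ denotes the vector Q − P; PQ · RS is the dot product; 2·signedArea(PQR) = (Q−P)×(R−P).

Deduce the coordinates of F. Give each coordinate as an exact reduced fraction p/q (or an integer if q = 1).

1. F_x = 3/4  [2·signedArea(FDC) = -9 ∩ FB · CD = 477/16]
2. F_y = 53/8  [2·signedArea(FDC) = -9 ∩ FB · CD = 477/16]
   → F = (3/4, 53/8)

F = (3/4, 53/8)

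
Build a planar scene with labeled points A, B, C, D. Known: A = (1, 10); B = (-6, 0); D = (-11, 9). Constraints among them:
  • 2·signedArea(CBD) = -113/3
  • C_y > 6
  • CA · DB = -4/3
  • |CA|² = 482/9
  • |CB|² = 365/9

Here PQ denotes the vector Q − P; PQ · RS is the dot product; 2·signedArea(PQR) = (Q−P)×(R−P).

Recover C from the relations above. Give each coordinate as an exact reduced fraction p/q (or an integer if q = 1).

C = (-16/3, 19/3)

1. C_x = -16/3  [CA · DB = -4/3 ∩ 2·signedArea(CBD) = -113/3]
2. C_y = 19/3  [CA · DB = -4/3 ∩ 2·signedArea(CBD) = -113/3]
   → C = (-16/3, 19/3)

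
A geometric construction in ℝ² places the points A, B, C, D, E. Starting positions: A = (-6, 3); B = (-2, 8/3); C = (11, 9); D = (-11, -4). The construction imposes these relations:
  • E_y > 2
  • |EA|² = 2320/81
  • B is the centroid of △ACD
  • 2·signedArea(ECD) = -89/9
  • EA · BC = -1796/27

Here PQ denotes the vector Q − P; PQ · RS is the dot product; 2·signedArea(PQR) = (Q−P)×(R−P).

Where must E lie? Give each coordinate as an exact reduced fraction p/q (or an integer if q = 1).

1. E_x = -2/3  [2·signedArea(ECD) = -89/9 ∩ EA · BC = -1796/27]
2. E_y = 23/9  [2·signedArea(ECD) = -89/9 ∩ EA · BC = -1796/27]
   → E = (-2/3, 23/9)

E = (-2/3, 23/9)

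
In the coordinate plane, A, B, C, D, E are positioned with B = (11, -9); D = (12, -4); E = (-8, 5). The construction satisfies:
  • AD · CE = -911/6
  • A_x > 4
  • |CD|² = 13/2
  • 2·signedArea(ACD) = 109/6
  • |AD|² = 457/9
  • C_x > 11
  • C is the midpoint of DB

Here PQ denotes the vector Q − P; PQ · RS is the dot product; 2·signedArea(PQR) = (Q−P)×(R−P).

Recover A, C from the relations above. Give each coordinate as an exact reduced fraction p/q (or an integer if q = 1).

1. C_x = 23/2  [C is the midpoint of DB]
2. C_y = -13/2  [C is the midpoint of DB]
   → C = (23/2, -13/2)
3. A_x = 5  [AD · CE = -911/6 ∩ 2·signedArea(ACD) = 109/6]
4. A_y = -8/3  [AD · CE = -911/6 ∩ 2·signedArea(ACD) = 109/6]
   → A = (5, -8/3)

A = (5, -8/3)
C = (23/2, -13/2)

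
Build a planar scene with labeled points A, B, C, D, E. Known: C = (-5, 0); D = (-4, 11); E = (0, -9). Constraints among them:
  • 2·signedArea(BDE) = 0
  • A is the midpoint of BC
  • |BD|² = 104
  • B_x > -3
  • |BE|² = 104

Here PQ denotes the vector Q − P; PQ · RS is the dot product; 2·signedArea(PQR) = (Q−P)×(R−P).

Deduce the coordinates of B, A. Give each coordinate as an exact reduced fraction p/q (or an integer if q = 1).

1. B_x = -2  [line 20·x + 4·y + 36 = 0 ∩ |BD|² = 104]
2. B_y = 1  [line 20·x + 4·y + 36 = 0 ∩ |BD|² = 104]
   → B = (-2, 1)
3. A_x = -7/2  [A is the midpoint of BC]
4. A_y = 1/2  [A is the midpoint of BC]
   → A = (-7/2, 1/2)

A = (-7/2, 1/2)
B = (-2, 1)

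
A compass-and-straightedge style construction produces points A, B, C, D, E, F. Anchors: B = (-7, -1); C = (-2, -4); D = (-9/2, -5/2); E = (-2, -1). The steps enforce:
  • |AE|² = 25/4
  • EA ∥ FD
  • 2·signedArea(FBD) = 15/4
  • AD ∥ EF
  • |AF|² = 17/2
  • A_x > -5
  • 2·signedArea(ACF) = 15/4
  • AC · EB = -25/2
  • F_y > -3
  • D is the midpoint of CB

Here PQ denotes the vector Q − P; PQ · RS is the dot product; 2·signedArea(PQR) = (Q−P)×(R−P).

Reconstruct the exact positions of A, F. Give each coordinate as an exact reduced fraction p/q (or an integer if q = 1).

1. A_x = -9/2  [AC · EB = -25/2]
2. A_y = -1  [|AE|² = 25/4]
   → A = (-9/2, -1)
3. F_x = -2  [EA ∥ FD ∩ AD ∥ EF]
4. F_y = -5/2  [EA ∥ FD ∩ AD ∥ EF]
   → F = (-2, -5/2)

A = (-9/2, -1)
F = (-2, -5/2)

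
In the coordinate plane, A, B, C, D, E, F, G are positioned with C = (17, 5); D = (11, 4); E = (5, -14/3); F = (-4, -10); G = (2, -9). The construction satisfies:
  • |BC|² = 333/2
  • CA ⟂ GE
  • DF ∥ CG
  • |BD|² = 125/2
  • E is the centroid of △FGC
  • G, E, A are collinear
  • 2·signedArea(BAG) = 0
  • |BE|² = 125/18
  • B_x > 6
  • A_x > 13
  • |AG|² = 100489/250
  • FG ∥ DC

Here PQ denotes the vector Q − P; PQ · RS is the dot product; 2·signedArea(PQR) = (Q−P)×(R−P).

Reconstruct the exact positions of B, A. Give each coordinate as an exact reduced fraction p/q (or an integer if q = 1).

A = (3353/250, 1871/250)
B = (13/2, -5/2)

1. A_x = 3353/250  [G, E, A are collinear ∩ CA ⟂ GE]
2. A_y = 1871/250  [G, E, A are collinear ∩ CA ⟂ GE]
   → A = (3353/250, 1871/250)
3. B_x = 13/2  [line 4121/250·x + -2853/250·y + -33919/250 = 0 ∩ |BE|² = 125/18]
4. B_y = -5/2  [line 4121/250·x + -2853/250·y + -33919/250 = 0 ∩ |BE|² = 125/18]
   → B = (13/2, -5/2)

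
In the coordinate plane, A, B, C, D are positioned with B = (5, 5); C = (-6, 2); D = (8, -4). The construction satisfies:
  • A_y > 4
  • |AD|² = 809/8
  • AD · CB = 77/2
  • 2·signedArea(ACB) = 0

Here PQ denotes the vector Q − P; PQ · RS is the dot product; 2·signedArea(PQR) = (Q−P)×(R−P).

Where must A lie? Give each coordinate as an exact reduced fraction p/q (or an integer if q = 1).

1. A_x = 9/4  [2·signedArea(ACB) = 0 ∩ AD · CB = 77/2]
2. A_y = 17/4  [2·signedArea(ACB) = 0 ∩ AD · CB = 77/2]
   → A = (9/4, 17/4)

A = (9/4, 17/4)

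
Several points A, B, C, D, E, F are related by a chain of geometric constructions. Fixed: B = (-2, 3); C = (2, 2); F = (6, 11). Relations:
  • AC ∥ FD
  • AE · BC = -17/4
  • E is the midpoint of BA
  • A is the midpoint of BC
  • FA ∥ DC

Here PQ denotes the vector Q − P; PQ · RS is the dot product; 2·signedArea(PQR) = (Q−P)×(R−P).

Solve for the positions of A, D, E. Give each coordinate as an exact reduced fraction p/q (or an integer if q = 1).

1. A_x = 0  [A is the midpoint of BC]
2. A_y = 5/2  [A is the midpoint of BC]
   → A = (0, 5/2)
3. D_x = 8  [FA ∥ DC ∩ AC ∥ FD]
4. D_y = 21/2  [FA ∥ DC ∩ AC ∥ FD]
   → D = (8, 21/2)
5. E_x = -1  [E is the midpoint of BA]
6. E_y = 11/4  [E is the midpoint of BA]
   → E = (-1, 11/4)

A = (0, 5/2)
D = (8, 21/2)
E = (-1, 11/4)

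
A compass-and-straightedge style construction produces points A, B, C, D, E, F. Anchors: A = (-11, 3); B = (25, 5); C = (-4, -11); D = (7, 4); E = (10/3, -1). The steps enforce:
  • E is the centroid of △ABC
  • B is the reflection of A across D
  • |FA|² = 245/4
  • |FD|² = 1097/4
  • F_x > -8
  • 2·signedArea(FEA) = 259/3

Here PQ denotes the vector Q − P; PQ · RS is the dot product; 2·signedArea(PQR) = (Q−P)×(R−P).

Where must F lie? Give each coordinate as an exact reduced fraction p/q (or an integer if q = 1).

F = (-15/2, -4)

1. F_x = -15/2  [line -4·x + -43/3·y + -262/3 = 0 ∩ |FA|² = 245/4]
2. F_y = -4  [line -4·x + -43/3·y + -262/3 = 0 ∩ |FA|² = 245/4]
   → F = (-15/2, -4)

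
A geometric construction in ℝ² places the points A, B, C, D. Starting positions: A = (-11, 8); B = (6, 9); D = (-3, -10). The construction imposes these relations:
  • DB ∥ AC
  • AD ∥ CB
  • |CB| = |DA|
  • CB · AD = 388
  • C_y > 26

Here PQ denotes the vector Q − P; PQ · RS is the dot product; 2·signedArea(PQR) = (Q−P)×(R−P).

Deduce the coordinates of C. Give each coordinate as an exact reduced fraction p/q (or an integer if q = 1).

C = (-2, 27)

1. C_x = -2  [AD ∥ CB ∩ DB ∥ AC]
2. C_y = 27  [AD ∥ CB ∩ DB ∥ AC]
   → C = (-2, 27)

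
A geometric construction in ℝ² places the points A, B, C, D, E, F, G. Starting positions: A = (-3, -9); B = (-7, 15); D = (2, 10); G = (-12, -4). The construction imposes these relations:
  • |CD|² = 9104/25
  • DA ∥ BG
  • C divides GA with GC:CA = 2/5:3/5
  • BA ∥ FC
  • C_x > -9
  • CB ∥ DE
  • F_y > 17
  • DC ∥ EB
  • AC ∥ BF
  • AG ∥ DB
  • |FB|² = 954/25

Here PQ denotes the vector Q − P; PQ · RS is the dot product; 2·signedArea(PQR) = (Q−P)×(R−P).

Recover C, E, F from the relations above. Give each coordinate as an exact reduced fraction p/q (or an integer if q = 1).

C = (-42/5, -6)
E = (17/5, 31)
F = (-62/5, 18)

1. C_x = -42/5  [C divides GA with GC:CA = 2/5:3/5]
2. C_y = -6  [C divides GA with GC:CA = 2/5:3/5]
   → C = (-42/5, -6)
3. E_x = 17/5  [DC ∥ EB ∩ CB ∥ DE]
4. E_y = 31  [DC ∥ EB ∩ CB ∥ DE]
   → E = (17/5, 31)
5. F_x = -62/5  [BA ∥ FC ∩ AC ∥ BF]
6. F_y = 18  [BA ∥ FC ∩ AC ∥ BF]
   → F = (-62/5, 18)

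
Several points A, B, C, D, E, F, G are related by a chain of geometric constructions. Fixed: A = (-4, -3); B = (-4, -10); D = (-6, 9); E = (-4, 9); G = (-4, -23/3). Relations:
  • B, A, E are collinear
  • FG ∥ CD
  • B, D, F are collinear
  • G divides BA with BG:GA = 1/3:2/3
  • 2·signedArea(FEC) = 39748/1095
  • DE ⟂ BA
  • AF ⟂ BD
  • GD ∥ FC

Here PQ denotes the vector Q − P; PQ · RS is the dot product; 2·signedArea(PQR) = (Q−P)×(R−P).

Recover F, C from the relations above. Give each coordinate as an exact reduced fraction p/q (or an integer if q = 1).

1. F_x = -1726/365  [B, D, F are collinear ∩ AF ⟂ BD]
2. F_y = -1123/365  [B, D, F are collinear ∩ AF ⟂ BD]
   → F = (-1726/365, -1123/365)
3. C_x = -2456/365  [FG ∥ CD ∩ GD ∥ FC]
4. C_y = 14881/1095  [FG ∥ CD ∩ GD ∥ FC]
   → C = (-2456/365, 14881/1095)

C = (-2456/365, 14881/1095)
F = (-1726/365, -1123/365)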